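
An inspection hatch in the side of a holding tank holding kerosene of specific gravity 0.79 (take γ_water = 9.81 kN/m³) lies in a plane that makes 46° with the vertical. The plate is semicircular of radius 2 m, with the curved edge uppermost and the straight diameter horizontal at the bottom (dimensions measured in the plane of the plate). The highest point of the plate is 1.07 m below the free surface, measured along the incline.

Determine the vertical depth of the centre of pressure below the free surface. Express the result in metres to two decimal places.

h_p = 1.63 m

γ = 0.79 × 9.81 = 7.7499 kN/m³.
The plate makes 46° with the vertical, i.e. θ = 90° − 46° = 44° to the horizontal. Measuring y along the incline from the free-surface line, vertical depth h = y·sinθ with sinθ = 0.694658.
The centroid lies 4r/(3π) = 0.848826 m above the diameter, so r − 4r/(3π) = 2 − 0.848826 = 1.15117 m below the topmost point, so y_c = 1.07 + 1.15117 = 2.22117 m and h_c = 2.22117 × 0.694658 = 1.54295 m.
A = πr²/2 = π × 2²/2 = 6.28319 m².
Resultant F = γ·h_c·A = 7.7499 × 1.54295 × 6.28319 = 75.1326 kN.
I_c = (π/8 − 8/(9π))·r⁴ = 0.109757 × 2⁴ = 1.75611 m⁴.
Centre of pressure: y_p = y_c + I_c/(y_c·A) = 2.22117 + 1.75611/(2.22117 × 6.28319) = 2.22117 + 0.125832 = 2.347 m along the plane.
Vertically, h_p = y_p·sinθ = 2.347 × 0.694658 = 1.63036 m.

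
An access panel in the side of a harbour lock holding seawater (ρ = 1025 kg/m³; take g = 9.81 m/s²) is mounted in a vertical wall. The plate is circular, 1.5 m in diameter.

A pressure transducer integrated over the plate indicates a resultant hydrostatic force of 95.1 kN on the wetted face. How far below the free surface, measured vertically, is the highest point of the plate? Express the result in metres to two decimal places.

d_top ≈ 4.60 m

γ = ρg = 1025 × 9.81 / 1000 = 10.05525 kN/m³.
A = π(0.75)² = 1.76715 m².
From F = γ·h_c·A, the centroid depth is h_c = 95.1/(10.05525 × 1.76715) = 5.35198 m.
The centroid is at the centre, 0.75 m below the top of the plate, so the highest point sits at h_top = 5.35198 − 0.75 = 4.60198 m below the surface.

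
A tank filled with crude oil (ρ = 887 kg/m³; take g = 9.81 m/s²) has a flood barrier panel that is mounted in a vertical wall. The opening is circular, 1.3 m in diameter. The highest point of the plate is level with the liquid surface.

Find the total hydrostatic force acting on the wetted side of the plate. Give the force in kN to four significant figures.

γ = ρg = 887 × 9.81 / 1000 = 8.70147 kN/m³.
The centroid is at the centre, 0.65 m below the top of the plate, so the centroid depth is h_c = 0.65 m.
A = π(0.65)² = 1.32732 m².
Resultant F = γ·h_c·A = 8.70147 × 0.65 × 1.32732 = 7.50726 kN.

F ≈ 7.507 kN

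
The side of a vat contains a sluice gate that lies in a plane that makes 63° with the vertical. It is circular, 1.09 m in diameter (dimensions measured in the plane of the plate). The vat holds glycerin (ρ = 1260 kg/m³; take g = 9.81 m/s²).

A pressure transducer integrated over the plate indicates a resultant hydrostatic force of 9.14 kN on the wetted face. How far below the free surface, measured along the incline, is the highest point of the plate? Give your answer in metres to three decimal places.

y_top ≈ 1.200 m

γ = ρg = 1260 × 9.81 / 1000 = 12.3606 kN/m³.
A = π(0.545)² = 0.933132 m².
From F = γ·h_c·A, the centroid depth is h_c = 9.14/(12.3606 × 0.933132) = 0.792435 m.
The plate makes 63° with the vertical, i.e. θ = 90° − 63° = 27° to the horizontal. Measuring y along the incline from the free-surface line, vertical depth h = y·sinθ with sinθ = 0.453990.
Along the incline, y_c = h_c/sinθ = 0.792435/0.453990 = 1.74549 m.
The centroid is at the centre, 0.545 m below the top of the plate, so the highest point sits at y_top = 1.74549 − 0.545 = 1.20049 m along the incline.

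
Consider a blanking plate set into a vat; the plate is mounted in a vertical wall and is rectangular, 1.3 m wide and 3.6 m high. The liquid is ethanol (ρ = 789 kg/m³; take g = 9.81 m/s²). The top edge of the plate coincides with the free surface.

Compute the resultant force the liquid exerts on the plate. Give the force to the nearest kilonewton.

γ = ρg = 789 × 9.81 / 1000 = 7.74009 kN/m³.
The centroid lies 3.6/2 = 1.8 m below the top edge, so the centroid depth is h_c = 1.8 m.
A = 1.3 × 3.6 = 4.68 m².
Resultant F = γ·h_c·A = 7.74009 × 1.8 × 4.68 = 65.2025 kN.

F ≈ 65 kN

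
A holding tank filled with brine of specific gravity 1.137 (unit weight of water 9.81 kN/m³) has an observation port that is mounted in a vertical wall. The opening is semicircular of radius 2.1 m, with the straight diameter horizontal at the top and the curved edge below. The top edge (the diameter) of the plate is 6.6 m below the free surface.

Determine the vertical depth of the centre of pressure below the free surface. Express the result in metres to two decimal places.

h_p = 7.53 m

γ = 1.137 × 9.81 = 11.15397 kN/m³.
The centroid of a semicircle lies 4r/(3π) = 0.891268 m from the diameter, here below the top edge, so the centroid depth is h_c = 6.6 + 0.891268 = 7.49127 m.
A = πr²/2 = π × 2.1²/2 = 6.92721 m².
Resultant F = γ·h_c·A = 11.15397 × 7.49127 × 6.92721 = 578.82 kN.
I_c = (π/8 − 8/(9π))·r⁴ = 0.109757 × 2.1⁴ = 2.13457 m⁴.
Centre of pressure: y_p = y_c + I_c/(y_c·A) = 7.49127 + 2.13457/(7.49127 × 6.92721) = 7.49127 + 0.0411336 = 7.5324 m along the plane.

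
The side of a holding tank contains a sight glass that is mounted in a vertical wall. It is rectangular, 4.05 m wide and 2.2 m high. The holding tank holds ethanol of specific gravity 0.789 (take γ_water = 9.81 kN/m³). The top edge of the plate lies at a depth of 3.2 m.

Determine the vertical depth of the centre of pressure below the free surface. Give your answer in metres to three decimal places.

γ = 0.789 × 9.81 = 7.74009 kN/m³.
The centroid lies 2.2/2 = 1.1 m below the top edge, so the centroid depth is h_c = 3.2 + 1.1 = 4.3 m.
A = 4.05 × 2.2 = 8.91 m².
Resultant F = γ·h_c·A = 7.74009 × 4.3 × 8.91 = 296.546 kN.
I_c = b·h³/12 = 4.05 × 2.2³/12 = 3.5937 m⁴.
Centre of pressure: y_p = y_c + I_c/(y_c·A) = 4.3 + 3.5937/(4.3 × 8.91) = 4.3 + 0.0937984 = 4.3938 m along the plane.

h_p = 4.394 m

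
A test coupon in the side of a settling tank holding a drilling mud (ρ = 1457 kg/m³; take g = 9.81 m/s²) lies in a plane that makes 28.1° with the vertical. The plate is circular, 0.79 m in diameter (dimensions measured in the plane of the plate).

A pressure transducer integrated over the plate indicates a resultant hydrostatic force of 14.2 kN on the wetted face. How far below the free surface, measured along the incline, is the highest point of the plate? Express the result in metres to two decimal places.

γ = ρg = 1457 × 9.81 / 1000 = 14.29317 kN/m³.
A = π(0.395)² = 0.490167 m².
From F = γ·h_c·A, the centroid depth is h_c = 14.2/(14.29317 × 0.490167) = 2.02682 m.
The plate makes 28.1° with the vertical, i.e. θ = 90° − 28.1° = 61.9° to the horizontal. Measuring y along the incline from the free-surface line, vertical depth h = y·sinθ with sinθ = 0.882127.
Along the incline, y_c = h_c/sinθ = 2.02682/0.882127 = 2.29765 m.
The centroid is at the centre, 0.395 m below the top of the plate, so the highest point sits at y_top = 2.29765 − 0.395 = 1.90265 m along the incline.

y_top ≈ 1.90 m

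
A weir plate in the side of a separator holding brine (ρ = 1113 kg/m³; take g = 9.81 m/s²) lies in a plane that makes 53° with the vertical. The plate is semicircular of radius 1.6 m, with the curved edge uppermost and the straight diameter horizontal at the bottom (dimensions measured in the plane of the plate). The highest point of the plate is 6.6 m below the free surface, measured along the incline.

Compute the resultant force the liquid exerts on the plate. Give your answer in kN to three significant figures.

γ = ρg = 1113 × 9.81 / 1000 = 10.91853 kN/m³.
The plate makes 53° with the vertical, i.e. θ = 90° − 53° = 37° to the horizontal. Measuring y along the incline from the free-surface line, vertical depth h = y·sinθ with sinθ = 0.601815.
The centroid lies 4r/(3π) = 0.679061 m above the diameter, so r − 4r/(3π) = 1.6 − 0.679061 = 0.920939 m below the topmost point, so y_c = 6.6 + 0.920939 = 7.52094 m and h_c = 7.52094 × 0.601815 = 4.52621 m.
A = πr²/2 = π × 1.6²/2 = 4.02124 m².
Resultant F = γ·h_c·A = 10.91853 × 4.52621 × 4.02124 = 198.728 kN.

F ≈ 199 kN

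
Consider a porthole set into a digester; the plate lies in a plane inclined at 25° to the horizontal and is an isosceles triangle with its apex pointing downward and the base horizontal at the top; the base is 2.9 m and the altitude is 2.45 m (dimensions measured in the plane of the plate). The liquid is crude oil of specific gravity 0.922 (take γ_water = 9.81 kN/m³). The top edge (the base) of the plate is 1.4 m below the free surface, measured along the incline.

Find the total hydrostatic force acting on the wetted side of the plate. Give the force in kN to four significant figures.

F ≈ 30.10 kN

γ = 0.922 × 9.81 = 9.04482 kN/m³.
Let θ = 25° be the plate's angle to the horizontal; measure y along the incline from where the plane meets the free surface. Vertical depth h = y·sinθ with sinθ = 0.422618.
With the apex down, the centroid sits h/3 = 2.45/3 = 0.816667 m below the base (the top edge), so y_c = 1.4 + 0.816667 = 2.21667 m and h_c = 2.21667 × 0.422618 = 0.936805 m.
A = ½ × 2.9 × 2.45 = 3.5525 m².
Resultant F = γ·h_c·A = 9.04482 × 0.936805 × 3.5525 = 30.1012 kN.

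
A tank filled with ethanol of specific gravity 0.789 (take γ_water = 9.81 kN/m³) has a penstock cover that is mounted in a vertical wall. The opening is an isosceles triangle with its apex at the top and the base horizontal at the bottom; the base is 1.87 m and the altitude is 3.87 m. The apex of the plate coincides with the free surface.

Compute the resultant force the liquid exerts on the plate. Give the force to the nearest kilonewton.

γ = 0.789 × 9.81 = 7.74009 kN/m³.
With the apex up, the centroid sits 2h/3 = 2 × 3.87/3 = 2.58 m below the apex, so the centroid depth is h_c = 2.58 m.
A = ½ × 1.87 × 3.87 = 3.61845 m².
Resultant F = γ·h_c·A = 7.74009 × 2.58 × 3.61845 = 72.2584 kN.

F ≈ 72 kN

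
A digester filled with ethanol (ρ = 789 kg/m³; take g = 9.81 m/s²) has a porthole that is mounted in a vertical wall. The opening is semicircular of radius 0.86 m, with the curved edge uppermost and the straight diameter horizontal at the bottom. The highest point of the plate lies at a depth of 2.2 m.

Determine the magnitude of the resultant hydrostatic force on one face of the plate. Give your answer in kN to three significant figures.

γ = ρg = 789 × 9.81 / 1000 = 7.74009 kN/m³.
The centroid lies 4r/(3π) = 0.364995 m above the diameter, so r − 4r/(3π) = 0.86 − 0.364995 = 0.495005 m below the topmost point, so the centroid depth is h_c = 2.2 + 0.495005 = 2.69501 m.
A = πr²/2 = π × 0.86²/2 = 1.16176 m².
Resultant F = γ·h_c·A = 7.74009 × 2.69501 × 1.16176 = 24.2339 kN.

F ≈ 24.2 kN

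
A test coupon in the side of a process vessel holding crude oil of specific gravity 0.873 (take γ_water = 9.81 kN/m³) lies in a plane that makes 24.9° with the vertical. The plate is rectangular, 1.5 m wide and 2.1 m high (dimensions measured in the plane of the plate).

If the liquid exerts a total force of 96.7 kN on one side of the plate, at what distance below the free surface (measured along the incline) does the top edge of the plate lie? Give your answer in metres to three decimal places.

y_top ≈ 2.902 m

γ = 0.873 × 9.81 = 8.56413 kN/m³.
A = 1.5 × 2.1 = 3.15 m².
From F = γ·h_c·A, the centroid depth is h_c = 96.7/(8.56413 × 3.15) = 3.58453 m.
The plate makes 24.9° with the vertical, i.e. θ = 90° − 24.9° = 65.1° to the horizontal. Measuring y along the incline from the free-surface line, vertical depth h = y·sinθ with sinθ = 0.907044.
Along the incline, y_c = h_c/sinθ = 3.58453/0.907044 = 3.95188 m.
The centroid lies 2.1/2 = 1.05 m below the top edge, so the top edge sits at y_top = 3.95188 − 1.05 = 2.90188 m along the incline.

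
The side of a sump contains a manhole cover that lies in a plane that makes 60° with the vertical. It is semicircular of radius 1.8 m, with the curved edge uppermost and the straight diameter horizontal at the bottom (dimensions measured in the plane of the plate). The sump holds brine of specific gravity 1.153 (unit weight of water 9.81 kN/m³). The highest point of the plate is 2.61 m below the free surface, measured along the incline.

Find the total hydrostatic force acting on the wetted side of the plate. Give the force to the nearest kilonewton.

γ = 1.153 × 9.81 = 11.31093 kN/m³.
The plate makes 60° with the vertical, i.e. θ = 90° − 60° = 30° to the horizontal. Measuring y along the incline from the free-surface line, vertical depth h = y·sinθ with sinθ = 0.500000.
The centroid lies 4r/(3π) = 0.763944 m above the diameter, so r − 4r/(3π) = 1.8 − 0.763944 = 1.03606 m below the topmost point, so y_c = 2.61 + 1.03606 = 3.64606 m and h_c = 3.64606 × 0.500000 = 1.82303 m.
A = πr²/2 = π × 1.8²/2 = 5.08938 m².
Resultant F = γ·h_c·A = 11.31093 × 1.82303 × 5.08938 = 104.944 kN.

F ≈ 105 kN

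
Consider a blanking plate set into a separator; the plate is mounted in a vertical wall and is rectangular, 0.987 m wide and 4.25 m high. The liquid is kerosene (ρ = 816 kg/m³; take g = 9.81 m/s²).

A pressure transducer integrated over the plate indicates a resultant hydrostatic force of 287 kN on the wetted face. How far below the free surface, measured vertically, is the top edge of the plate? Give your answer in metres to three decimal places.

d_top ≈ 6.422 m

γ = ρg = 816 × 9.81 / 1000 = 8.00496 kN/m³.
A = 0.987 × 4.25 = 4.19475 m².
From F = γ·h_c·A, the centroid depth is h_c = 287/(8.00496 × 4.19475) = 8.54706 m.
The centroid lies 4.25/2 = 2.125 m below the top edge, so the top edge sits at h_top = 8.54706 − 2.125 = 6.42206 m below the surface.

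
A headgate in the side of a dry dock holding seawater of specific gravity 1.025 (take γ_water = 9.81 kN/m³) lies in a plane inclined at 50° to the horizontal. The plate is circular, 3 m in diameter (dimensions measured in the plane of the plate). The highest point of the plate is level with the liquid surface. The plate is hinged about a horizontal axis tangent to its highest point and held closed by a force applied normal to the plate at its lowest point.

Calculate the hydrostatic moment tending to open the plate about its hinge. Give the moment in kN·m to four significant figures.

γ = 1.025 × 9.81 = 10.05525 kN/m³.
Let θ = 50° be the plate's angle to the horizontal; measure y along the incline from where the plane meets the free surface. Vertical depth h = y·sinθ with sinθ = 0.766044.
The centroid is at the centre, 1.5 m below the top of the plate, so y_c = 1.5 m and h_c = 1.5 × 0.766044 = 1.14907 m.
A = π(1.5)² = 7.06858 m².
Resultant F = γ·h_c·A = 10.05525 × 1.14907 × 7.06858 = 81.6717 kN.
I_c = πr⁴/4 = π × 1.5⁴/4 = 3.97608 m⁴.
Centre of pressure: y_p = y_c + I_c/(y_c·A) = 1.5 + 3.97608/(1.5 × 7.06858) = 1.5 + 0.375 = 1.875 m along the plane.
The resultant acts 1.5 + 0.375 = 1.875 m (along the plate) below the hinge at the top edge, so the moment about the hinge is M = F × 1.875 = 81.6717 × 1.875 = 153.134 kN·m.

M ≈ 153.1 kN·m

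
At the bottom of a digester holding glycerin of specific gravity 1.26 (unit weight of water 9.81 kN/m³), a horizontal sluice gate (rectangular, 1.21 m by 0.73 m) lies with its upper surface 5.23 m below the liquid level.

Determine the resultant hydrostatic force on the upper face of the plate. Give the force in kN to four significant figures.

γ = 1.26 × 9.81 = 12.3606 kN/m³.
The plate is horizontal, so pressure is uniform at p = γ·h = 12.3606 × 5.23 = 64.6459 kN/m².
A = 1.21 × 0.73 = 0.8833 m².
F = p·A = 64.6459 × 0.8833 = 57.1017 kN.

F ≈ 57.10 kN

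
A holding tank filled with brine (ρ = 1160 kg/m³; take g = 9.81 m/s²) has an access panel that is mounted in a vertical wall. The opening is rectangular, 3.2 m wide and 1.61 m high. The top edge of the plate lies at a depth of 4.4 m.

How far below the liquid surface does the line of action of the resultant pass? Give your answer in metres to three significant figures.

h_p = 5.25 m

γ = ρg = 1160 × 9.81 / 1000 = 11.3796 kN/m³.
The centroid lies 1.61/2 = 0.805 m below the top edge, so the centroid depth is h_c = 4.4 + 0.805 = 5.205 m.
A = 3.2 × 1.61 = 5.152 m².
Resultant F = γ·h_c·A = 11.3796 × 5.205 × 5.152 = 305.157 kN.
I_c = b·h³/12 = 3.2 × 1.61³/12 = 1.11287 m⁴.
Centre of pressure: y_p = y_c + I_c/(y_c·A) = 5.205 + 1.11287/(5.205 × 5.152) = 5.205 + 0.0415 = 5.2465 m along the plane.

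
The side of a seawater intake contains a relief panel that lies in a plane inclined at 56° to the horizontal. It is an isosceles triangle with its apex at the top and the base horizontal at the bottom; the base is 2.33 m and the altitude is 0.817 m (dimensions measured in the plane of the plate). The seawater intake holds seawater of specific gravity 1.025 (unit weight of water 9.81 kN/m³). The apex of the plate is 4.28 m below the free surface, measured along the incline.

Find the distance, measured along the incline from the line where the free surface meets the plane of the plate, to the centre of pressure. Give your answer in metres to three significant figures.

γ = 1.025 × 9.81 = 10.05525 kN/m³.
Let θ = 56° be the plate's angle to the horizontal; measure y along the incline from where the plane meets the free surface. Vertical depth h = y·sinθ with sinθ = 0.829038.
With the apex up, the centroid sits 2h/3 = 2 × 0.817/3 = 0.544667 m below the apex, so y_c = 4.28 + 0.544667 = 4.82467 m and h_c = 4.82467 × 0.829038 = 3.99983 m.
A = ½ × 2.33 × 0.817 = 0.951805 m².
Resultant F = γ·h_c·A = 10.05525 × 3.99983 × 0.951805 = 38.2809 kN.
I_c = b·h³/36 = 2.33 × 0.817³/36 = 0.0352955 m⁴.
Centre of pressure: y_p = y_c + I_c/(y_c·A) = 4.82467 + 0.0352955/(4.82467 × 0.951805) = 4.82467 + 0.00768606 = 4.83236 m along the plane.

y_p = 4.83 m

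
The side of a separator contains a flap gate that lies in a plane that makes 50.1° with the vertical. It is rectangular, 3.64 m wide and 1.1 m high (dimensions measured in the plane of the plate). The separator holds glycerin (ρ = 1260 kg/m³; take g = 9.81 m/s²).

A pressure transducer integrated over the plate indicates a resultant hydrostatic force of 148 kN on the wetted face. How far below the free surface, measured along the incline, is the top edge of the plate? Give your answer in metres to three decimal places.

y_top ≈ 4.112 m

γ = ρg = 1260 × 9.81 / 1000 = 12.3606 kN/m³.
A = 3.64 × 1.1 = 4.004 m².
From F = γ·h_c·A, the centroid depth is h_c = 148/(12.3606 × 4.004) = 2.99039 m.
The plate makes 50.1° with the vertical, i.e. θ = 90° − 50.1° = 39.9° to the horizontal. Measuring y along the incline from the free-surface line, vertical depth h = y·sinθ with sinθ = 0.641450.
Along the incline, y_c = h_c/sinθ = 2.99039/0.641450 = 4.66192 m.
The centroid lies 1.1/2 = 0.55 m below the top edge, so the top edge sits at y_top = 4.66192 − 0.55 = 4.11192 m along the incline.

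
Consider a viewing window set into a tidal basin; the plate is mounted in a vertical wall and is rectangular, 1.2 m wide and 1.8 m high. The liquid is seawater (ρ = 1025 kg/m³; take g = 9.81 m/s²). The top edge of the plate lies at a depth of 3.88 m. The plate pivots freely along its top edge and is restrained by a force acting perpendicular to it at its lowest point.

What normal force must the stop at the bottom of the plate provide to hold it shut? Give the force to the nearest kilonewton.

γ = ρg = 1025 × 9.81 / 1000 = 10.05525 kN/m³.
The centroid lies 1.8/2 = 0.9 m below the top edge, so the centroid depth is h_c = 3.88 + 0.9 = 4.78 m.
A = 1.2 × 1.8 = 2.16 m².
Resultant F = γ·h_c·A = 10.05525 × 4.78 × 2.16 = 103.818 kN.
I_c = b·h³/12 = 1.2 × 1.8³/12 = 0.5832 m⁴.
Centre of pressure: y_p = y_c + I_c/(y_c·A) = 4.78 + 0.5832/(4.78 × 2.16) = 4.78 + 0.0564854 = 4.83649 m along the plane.
The resultant acts 0.9 + 0.0564854 = 0.956485 m (along the plate) below the hinge at the top edge, so the moment about the hinge is M = F × 0.956485 = 103.818 × 0.956485 = 99.3004 kN·m.
A normal force at the bottom, 1.8 m from the hinge, must supply this moment: P = 99.3004/1.8 = 55.1669 kN.

P ≈ 55 kN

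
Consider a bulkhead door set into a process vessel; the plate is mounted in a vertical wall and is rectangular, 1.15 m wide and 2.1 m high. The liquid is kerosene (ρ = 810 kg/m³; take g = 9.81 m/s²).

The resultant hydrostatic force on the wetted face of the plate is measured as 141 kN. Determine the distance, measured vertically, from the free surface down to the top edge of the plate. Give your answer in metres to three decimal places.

d_top ≈ 6.298 m

γ = ρg = 810 × 9.81 / 1000 = 7.9461 kN/m³.
A = 1.15 × 2.1 = 2.415 m².
From F = γ·h_c·A, the centroid depth is h_c = 141/(7.9461 × 2.415) = 7.34764 m.
The centroid lies 2.1/2 = 1.05 m below the top edge, so the top edge sits at h_top = 7.34764 − 1.05 = 6.29764 m below the surface.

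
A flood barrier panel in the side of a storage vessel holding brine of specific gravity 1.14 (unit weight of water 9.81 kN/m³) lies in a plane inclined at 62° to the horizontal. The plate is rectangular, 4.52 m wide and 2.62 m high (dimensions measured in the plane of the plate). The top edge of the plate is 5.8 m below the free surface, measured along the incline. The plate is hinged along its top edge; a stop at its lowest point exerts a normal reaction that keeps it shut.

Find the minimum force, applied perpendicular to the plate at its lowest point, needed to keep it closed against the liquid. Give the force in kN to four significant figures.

P ≈ 441.2 kN

γ = 1.14 × 9.81 = 11.1834 kN/m³.
Let θ = 62° be the plate's angle to the horizontal; measure y along the incline from where the plane meets the free surface. Vertical depth h = y·sinθ with sinθ = 0.882948.
The centroid lies 2.62/2 = 1.31 m below the top edge, so y_c = 5.8 + 1.31 = 7.11 m and h_c = 7.11 × 0.882948 = 6.27776 m.
A = 4.52 × 2.62 = 11.8424 m².
Resultant F = γ·h_c·A = 11.1834 × 6.27776 × 11.8424 = 831.416 kN.
I_c = b·h³/12 = 4.52 × 2.62³/12 = 6.77425 m⁴.
Centre of pressure: y_p = y_c + I_c/(y_c·A) = 7.11 + 6.77425/(7.11 × 11.8424) = 7.11 + 0.0804548 = 7.19045 m along the plane.
The resultant acts 1.31 + 0.0804548 = 1.39045 m (along the plate) below the hinge at the top edge, so the moment about the hinge is M = F × 1.39045 = 831.416 × 1.39045 = 1156.04 kN·m.
A normal force at the bottom, 2.62 m from the hinge, must supply this moment: P = 1156.04/2.62 = 441.237 kN.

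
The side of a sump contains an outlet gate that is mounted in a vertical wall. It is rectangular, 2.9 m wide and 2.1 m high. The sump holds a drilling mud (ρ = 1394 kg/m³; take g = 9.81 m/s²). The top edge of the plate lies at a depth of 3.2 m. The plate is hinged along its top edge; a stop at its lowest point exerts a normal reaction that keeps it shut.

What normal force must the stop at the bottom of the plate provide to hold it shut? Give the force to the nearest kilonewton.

P ≈ 192 kN

γ = ρg = 1394 × 9.81 / 1000 = 13.67514 kN/m³.
The centroid lies 2.1/2 = 1.05 m below the top edge, so the centroid depth is h_c = 3.2 + 1.05 = 4.25 m.
A = 2.9 × 2.1 = 6.09 m².
Resultant F = γ·h_c·A = 13.67514 × 4.25 × 6.09 = 353.947 kN.
I_c = b·h³/12 = 2.9 × 2.1³/12 = 2.23808 m⁴.
Centre of pressure: y_p = y_c + I_c/(y_c·A) = 4.25 + 2.23808/(4.25 × 6.09) = 4.25 + 0.0864708 = 4.33647 m along the plane.
The resultant acts 1.05 + 0.0864708 = 1.13647 m (along the plate) below the hinge at the top edge, so the moment about the hinge is M = F × 1.13647 = 353.947 × 1.13647 = 402.25 kN·m.
A normal force at the bottom, 2.1 m from the hinge, must supply this moment: P = 402.25/2.1 = 191.548 kN.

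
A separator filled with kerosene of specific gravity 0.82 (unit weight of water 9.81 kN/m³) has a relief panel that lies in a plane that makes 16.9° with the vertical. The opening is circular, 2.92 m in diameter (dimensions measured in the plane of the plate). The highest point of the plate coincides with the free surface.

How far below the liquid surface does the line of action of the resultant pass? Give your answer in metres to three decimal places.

h_p = 1.746 m

γ = 0.82 × 9.81 = 8.0442 kN/m³.
The plate makes 16.9° with the vertical, i.e. θ = 90° − 16.9° = 73.1° to the horizontal. Measuring y along the incline from the free-surface line, vertical depth h = y·sinθ with sinθ = 0.956814.
The centroid is at the centre, 1.46 m below the top of the plate, so y_c = 1.46 m and h_c = 1.46 × 0.956814 = 1.39695 m.
A = π(1.46)² = 6.69662 m².
Resultant F = γ·h_c·A = 8.0442 × 1.39695 × 6.69662 = 75.2522 kN.
I_c = πr⁴/4 = π × 1.46⁴/4 = 3.56863 m⁴.
Centre of pressure: y_p = y_c + I_c/(y_c·A) = 1.46 + 3.56863/(1.46 × 6.69662) = 1.46 + 0.365 = 1.825 m along the plane.
Vertically, h_p = y_p·sinθ = 1.825 × 0.956814 = 1.74619 m.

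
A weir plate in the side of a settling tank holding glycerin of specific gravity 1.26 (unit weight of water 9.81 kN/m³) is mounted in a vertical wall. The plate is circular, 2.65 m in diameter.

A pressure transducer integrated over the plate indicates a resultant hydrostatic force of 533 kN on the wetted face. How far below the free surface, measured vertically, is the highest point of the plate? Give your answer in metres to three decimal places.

d_top ≈ 6.493 m

γ = 1.26 × 9.81 = 12.3606 kN/m³.
A = π(1.325)² = 5.51546 m².
From F = γ·h_c·A, the centroid depth is h_c = 533/(12.3606 × 5.51546) = 7.81818 m.
The centroid is at the centre, 1.325 m below the top of the plate, so the highest point sits at h_top = 7.81818 − 1.325 = 6.49318 m below the surface.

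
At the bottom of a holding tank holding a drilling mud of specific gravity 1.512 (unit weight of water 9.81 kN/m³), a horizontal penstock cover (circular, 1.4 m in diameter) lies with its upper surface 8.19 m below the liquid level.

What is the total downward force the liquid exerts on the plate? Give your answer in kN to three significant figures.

γ = 1.512 × 9.81 = 14.83272 kN/m³.
The plate is horizontal, so pressure is uniform at p = γ·h = 14.83272 × 8.19 = 121.48 kN/m².
A = π(0.7)² = 1.53938 m².
F = p·A = 121.48 × 1.53938 = 187.004 kN.

F ≈ 187 kN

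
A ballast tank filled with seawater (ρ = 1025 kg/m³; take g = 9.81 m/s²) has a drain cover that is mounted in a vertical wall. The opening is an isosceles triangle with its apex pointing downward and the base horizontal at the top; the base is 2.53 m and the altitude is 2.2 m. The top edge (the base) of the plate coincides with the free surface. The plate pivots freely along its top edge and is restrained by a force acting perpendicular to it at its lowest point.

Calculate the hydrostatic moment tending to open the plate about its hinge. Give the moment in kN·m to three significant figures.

M ≈ 22.6 kN·m

γ = ρg = 1025 × 9.81 / 1000 = 10.05525 kN/m³.
With the apex down, the centroid sits h/3 = 2.2/3 = 0.733333 m below the base (the top edge), so the centroid depth is h_c = 0.733333 m.
A = ½ × 2.53 × 2.2 = 2.783 m².
Resultant F = γ·h_c·A = 10.05525 × 0.733333 × 2.783 = 20.5214 kN.
I_c = b·h³/36 = 2.53 × 2.2³/36 = 0.748318 m⁴.
Centre of pressure: y_p = y_c + I_c/(y_c·A) = 0.733333 + 0.748318/(0.733333 × 2.783) = 0.733333 + 0.366667 = 1.1 m along the plane.
The resultant acts 0.733333 + 0.366667 = 1.1 m (along the plate) below the hinge at the top edge, so the moment about the hinge is M = F × 1.1 = 20.5214 × 1.1 = 22.5735 kN·m.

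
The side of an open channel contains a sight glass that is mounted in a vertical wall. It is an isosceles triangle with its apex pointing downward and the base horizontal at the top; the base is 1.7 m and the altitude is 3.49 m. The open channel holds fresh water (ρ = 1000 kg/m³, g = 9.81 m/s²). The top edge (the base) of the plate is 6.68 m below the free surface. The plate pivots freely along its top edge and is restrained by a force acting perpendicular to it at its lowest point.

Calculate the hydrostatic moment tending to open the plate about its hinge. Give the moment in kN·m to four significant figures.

γ = ρg = 1000 × 9.81 = 9810 N/m³ = 9.81 kN/m³.
With the apex down, the centroid sits h/3 = 3.49/3 = 1.16333 m below the base (the top edge), so the centroid depth is h_c = 6.68 + 1.16333 = 7.84333 m.
A = ½ × 1.7 × 3.49 = 2.9665 m².
Resultant F = γ·h_c·A = 9.81 × 7.84333 × 2.9665 = 228.252 kN.
I_c = b·h³/36 = 1.7 × 3.49³/36 = 2.00735 m⁴.
Centre of pressure: y_p = y_c + I_c/(y_c·A) = 7.84333 + 2.00735/(7.84333 × 2.9665) = 7.84333 + 0.0862737 = 7.9296 m along the plane.
The resultant acts 1.16333 + 0.0862737 = 1.2496 m (along the plate) below the hinge at the top edge, so the moment about the hinge is M = F × 1.2496 = 228.252 × 1.2496 = 285.224 kN·m.

M ≈ 285.2 kN·m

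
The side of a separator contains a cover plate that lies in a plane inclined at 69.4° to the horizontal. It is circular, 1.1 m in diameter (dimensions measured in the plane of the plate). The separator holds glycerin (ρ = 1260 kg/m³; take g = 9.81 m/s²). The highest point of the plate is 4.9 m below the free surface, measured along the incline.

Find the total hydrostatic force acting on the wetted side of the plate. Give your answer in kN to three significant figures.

F ≈ 59.9 kN

γ = ρg = 1260 × 9.81 / 1000 = 12.3606 kN/m³.
Let θ = 69.4° be the plate's angle to the horizontal; measure y along the incline from where the plane meets the free surface. Vertical depth h = y·sinθ with sinθ = 0.936060.
The centroid is at the centre, 0.55 m below the top of the plate, so y_c = 4.9 + 0.55 = 5.45 m and h_c = 5.45 × 0.936060 = 5.10153 m.
A = π(0.55)² = 0.950332 m².
Resultant F = γ·h_c·A = 12.3606 × 5.10153 × 0.950332 = 59.926 kN.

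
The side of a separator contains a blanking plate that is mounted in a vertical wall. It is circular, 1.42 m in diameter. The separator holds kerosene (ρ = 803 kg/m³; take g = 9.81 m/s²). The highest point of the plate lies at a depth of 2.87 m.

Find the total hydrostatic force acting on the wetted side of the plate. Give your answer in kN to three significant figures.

γ = ρg = 803 × 9.81 / 1000 = 7.87743 kN/m³.
The centroid is at the centre, 0.71 m below the top of the plate, so the centroid depth is h_c = 2.87 + 0.71 = 3.58 m.
A = π(0.71)² = 1.58368 m².
Resultant F = γ·h_c·A = 7.87743 × 3.58 × 1.58368 = 44.6617 kN.

F ≈ 44.7 kN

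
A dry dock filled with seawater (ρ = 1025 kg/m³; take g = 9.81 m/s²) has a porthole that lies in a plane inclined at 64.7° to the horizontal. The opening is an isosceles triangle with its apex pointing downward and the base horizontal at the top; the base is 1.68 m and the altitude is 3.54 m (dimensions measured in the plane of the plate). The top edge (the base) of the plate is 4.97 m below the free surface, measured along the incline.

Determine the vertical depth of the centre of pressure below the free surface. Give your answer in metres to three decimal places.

γ = ρg = 1025 × 9.81 / 1000 = 10.05525 kN/m³.
Let θ = 64.7° be the plate's angle to the horizontal; measure y along the incline from where the plane meets the free surface. Vertical depth h = y·sinθ with sinθ = 0.904083.
With the apex down, the centroid sits h/3 = 3.54/3 = 1.18 m below the base (the top edge), so y_c = 4.97 + 1.18 = 6.15 m and h_c = 6.15 × 0.904083 = 5.56011 m.
A = ½ × 1.68 × 3.54 = 2.9736 m².
Resultant F = γ·h_c·A = 10.05525 × 5.56011 × 2.9736 = 166.249 kN.
I_c = b·h³/36 = 1.68 × 3.54³/36 = 2.07022 m⁴.
Centre of pressure: y_p = y_c + I_c/(y_c·A) = 6.15 + 2.07022/(6.15 × 2.9736) = 6.15 + 0.113203 = 6.2632 m along the plane.
Vertically, h_p = y_p·sinθ = 6.2632 × 0.904083 = 5.66245 m.

h_p = 5.662 m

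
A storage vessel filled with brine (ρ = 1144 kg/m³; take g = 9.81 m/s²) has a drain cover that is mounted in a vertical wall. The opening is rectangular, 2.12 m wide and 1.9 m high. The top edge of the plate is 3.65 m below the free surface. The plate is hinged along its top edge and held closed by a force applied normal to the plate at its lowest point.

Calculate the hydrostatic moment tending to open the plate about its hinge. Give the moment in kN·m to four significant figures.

M ≈ 211.1 kN·m

γ = ρg = 1144 × 9.81 / 1000 = 11.22264 kN/m³.
The centroid lies 1.9/2 = 0.95 m below the top edge, so the centroid depth is h_c = 3.65 + 0.95 = 4.6 m.
A = 2.12 × 1.9 = 4.028 m².
Resultant F = γ·h_c·A = 11.22264 × 4.6 × 4.028 = 207.942 kN.
I_c = b·h³/12 = 2.12 × 1.9³/12 = 1.21176 m⁴.
Centre of pressure: y_p = y_c + I_c/(y_c·A) = 4.6 + 1.21176/(4.6 × 4.028) = 4.6 + 0.0653987 = 4.6654 m along the plane.
The resultant acts 0.95 + 0.0653987 = 1.0154 m (along the plate) below the hinge at the top edge, so the moment about the hinge is M = F × 1.0154 = 207.942 × 1.0154 = 211.144 kN·m.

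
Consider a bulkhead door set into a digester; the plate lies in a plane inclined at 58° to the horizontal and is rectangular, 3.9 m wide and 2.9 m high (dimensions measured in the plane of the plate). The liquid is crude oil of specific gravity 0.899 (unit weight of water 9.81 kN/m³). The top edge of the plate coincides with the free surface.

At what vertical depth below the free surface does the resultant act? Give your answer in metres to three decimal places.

h_p = 1.640 m

γ = 0.899 × 9.81 = 8.81919 kN/m³.
Let θ = 58° be the plate's angle to the horizontal; measure y along the incline from where the plane meets the free surface. Vertical depth h = y·sinθ with sinθ = 0.848048.
The centroid lies 2.9/2 = 1.45 m below the top edge, so y_c = 1.45 m and h_c = 1.45 × 0.848048 = 1.22967 m.
A = 3.9 × 2.9 = 11.31 m².
Resultant F = γ·h_c·A = 8.81919 × 1.22967 × 11.31 = 122.653 kN.
I_c = b·h³/12 = 3.9 × 2.9³/12 = 7.92642 m⁴.
Centre of pressure: y_p = y_c + I_c/(y_c·A) = 1.45 + 7.92642/(1.45 × 11.31) = 1.45 + 0.483333 = 1.93333 m along the plane.
Vertically, h_p = y_p·sinθ = 1.93333 × 0.848048 = 1.63956 m.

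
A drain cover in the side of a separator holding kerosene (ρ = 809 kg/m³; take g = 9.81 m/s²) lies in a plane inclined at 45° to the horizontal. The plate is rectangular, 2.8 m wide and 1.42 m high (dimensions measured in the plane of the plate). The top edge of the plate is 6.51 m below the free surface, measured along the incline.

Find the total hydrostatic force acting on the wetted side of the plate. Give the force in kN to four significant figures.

F ≈ 161.1 kN

γ = ρg = 809 × 9.81 / 1000 = 7.93629 kN/m³.
Let θ = 45° be the plate's angle to the horizontal; measure y along the incline from where the plane meets the free surface. Vertical depth h = y·sinθ with sinθ = 0.707107.
The centroid lies 1.42/2 = 0.71 m below the top edge, so y_c = 6.51 + 0.71 = 7.22 m and h_c = 7.22 × 0.707107 = 5.10531 m.
A = 2.8 × 1.42 = 3.976 m².
Resultant F = γ·h_c·A = 7.93629 × 5.10531 × 3.976 = 161.096 kN.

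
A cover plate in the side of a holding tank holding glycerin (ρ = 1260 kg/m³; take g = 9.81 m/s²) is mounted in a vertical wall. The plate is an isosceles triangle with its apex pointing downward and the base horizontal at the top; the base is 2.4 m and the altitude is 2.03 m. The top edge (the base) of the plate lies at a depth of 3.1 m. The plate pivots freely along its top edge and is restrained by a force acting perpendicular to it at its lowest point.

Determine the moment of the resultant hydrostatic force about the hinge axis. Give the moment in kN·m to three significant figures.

γ = ρg = 1260 × 9.81 / 1000 = 12.3606 kN/m³.
With the apex down, the centroid sits h/3 = 2.03/3 = 0.676667 m below the base (the top edge), so the centroid depth is h_c = 3.1 + 0.676667 = 3.77667 m.
A = ½ × 2.4 × 2.03 = 2.436 m².
Resultant F = γ·h_c·A = 12.3606 × 3.77667 × 2.436 = 113.717 kN.
I_c = b·h³/36 = 2.4 × 2.03³/36 = 0.557695 m⁴.
Centre of pressure: y_p = y_c + I_c/(y_c·A) = 3.77667 + 0.557695/(3.77667 × 2.436) = 3.77667 + 0.0606192 = 3.83729 m along the plane.
The resultant acts 0.676667 + 0.0606192 = 0.737286 m (along the plate) below the hinge at the top edge, so the moment about the hinge is M = F × 0.737286 = 113.717 × 0.737286 = 83.842 kN·m.

M ≈ 83.8 kN·m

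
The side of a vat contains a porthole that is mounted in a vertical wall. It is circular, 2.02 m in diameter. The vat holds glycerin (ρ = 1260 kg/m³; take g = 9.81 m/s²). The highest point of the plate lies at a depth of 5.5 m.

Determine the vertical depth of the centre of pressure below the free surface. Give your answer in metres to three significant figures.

γ = ρg = 1260 × 9.81 / 1000 = 12.3606 kN/m³.
The centroid is at the centre, 1.01 m below the top of the plate, so the centroid depth is h_c = 5.5 + 1.01 = 6.51 m.
A = π(1.01)² = 3.20474 m².
Resultant F = γ·h_c·A = 12.3606 × 6.51 × 3.20474 = 257.877 kN.
I_c = πr⁴/4 = π × 1.01⁴/4 = 0.817288 m⁴.
Centre of pressure: y_p = y_c + I_c/(y_c·A) = 6.51 + 0.817288/(6.51 × 3.20474) = 6.51 + 0.0391743 = 6.54917 m along the plane.

h_p = 6.55 m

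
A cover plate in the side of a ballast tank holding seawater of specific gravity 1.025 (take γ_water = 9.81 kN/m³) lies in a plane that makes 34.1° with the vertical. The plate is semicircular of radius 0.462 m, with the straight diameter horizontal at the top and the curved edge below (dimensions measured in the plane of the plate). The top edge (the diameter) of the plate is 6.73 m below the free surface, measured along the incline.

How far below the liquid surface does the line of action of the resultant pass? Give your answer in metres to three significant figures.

γ = 1.025 × 9.81 = 10.05525 kN/m³.
The plate makes 34.1° with the vertical, i.e. θ = 90° − 34.1° = 55.9° to the horizontal. Measuring y along the incline from the free-surface line, vertical depth h = y·sinθ with sinθ = 0.828060.
The centroid of a semicircle lies 4r/(3π) = 0.196079 m from the diameter, here below the top edge, so y_c = 6.73 + 0.196079 = 6.92608 m and h_c = 6.92608 × 0.828060 = 5.73521 m.
A = πr²/2 = π × 0.462²/2 = 0.335277 m².
Resultant F = γ·h_c·A = 10.05525 × 5.73521 × 0.335277 = 19.3351 kN.
I_c = (π/8 − 8/(9π))·r⁴ = 0.109757 × 0.462⁴ = 0.00500035 m⁴.
Centre of pressure: y_p = y_c + I_c/(y_c·A) = 6.92608 + 0.00500035/(6.92608 × 0.335277) = 6.92608 + 0.00215332 = 6.92823 m along the plane.
Vertically, h_p = y_p·sinθ = 6.92823 × 0.828060 = 5.73699 m.

h_p = 5.74 m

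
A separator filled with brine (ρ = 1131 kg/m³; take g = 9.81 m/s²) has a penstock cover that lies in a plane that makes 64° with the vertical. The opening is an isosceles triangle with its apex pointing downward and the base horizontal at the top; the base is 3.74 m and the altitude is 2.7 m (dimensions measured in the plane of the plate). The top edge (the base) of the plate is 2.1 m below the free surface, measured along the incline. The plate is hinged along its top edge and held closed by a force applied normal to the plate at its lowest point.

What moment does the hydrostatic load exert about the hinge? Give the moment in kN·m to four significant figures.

γ = ρg = 1131 × 9.81 / 1000 = 11.09511 kN/m³.
The plate makes 64° with the vertical, i.e. θ = 90° − 64° = 26° to the horizontal. Measuring y along the incline from the free-surface line, vertical depth h = y·sinθ with sinθ = 0.438371.
With the apex down, the centroid sits h/3 = 2.7/3 = 0.9 m below the base (the top edge), so y_c = 2.1 + 0.9 = 3 m and h_c = 3 × 0.438371 = 1.31511 m.
A = ½ × 3.74 × 2.7 = 5.049 m².
Resultant F = γ·h_c·A = 11.09511 × 1.31511 × 5.049 = 73.6714 kN.
I_c = b·h³/36 = 3.74 × 2.7³/36 = 2.04485 m⁴.
Centre of pressure: y_p = y_c + I_c/(y_c·A) = 3 + 2.04485/(3 × 5.049) = 3 + 0.135 = 3.135 m along the plane.
The resultant acts 0.9 + 0.135 = 1.035 m (along the plate) below the hinge at the top edge, so the moment about the hinge is M = F × 1.035 = 73.6714 × 1.035 = 76.2499 kN·m.

M ≈ 76.25 kN·m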